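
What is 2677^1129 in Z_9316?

4717

Compute successive squares:
1129 in binary is 10001101001, i.e. 1129 = 1024 + 64 + 32 + 8 + 1.
2677^1 ≡ 2677 (mod 9316)
2677^2 ≡ 2677^2 = 7166329 ≡ 2325 (mod 9316)
2677^4 ≡ 2325^2 = 5405625 ≡ 2345 (mod 9316)
2677^8 ≡ 2345^2 = 5499025 ≡ 2585 (mod 9316)
2677^16 ≡ 2585^2 = 6682225 ≡ 2653 (mod 9316)
2677^32 ≡ 2653^2 = 7038409 ≡ 4829 (mod 9316)
2677^64 ≡ 4829^2 = 23319241 ≡ 1293 (mod 9316)
2677^128 ≡ 1293^2 = 1671849 ≡ 4285 (mod 9316)
2677^256 ≡ 4285^2 = 18361225 ≡ 8705 (mod 9316)
2677^512 ≡ 8705^2 = 75777025 ≡ 681 (mod 9316)
2677^1024 ≡ 681^2 = 463761 ≡ 7277 (mod 9316)
2677^1129 = 2677^1024 × 2677^64 × 2677^32 × 2677^8 × 2677^1 ≡ 7277 × 1293 × 4829 × 2585 × 2677 (mod 9316).
Accumulate the product:
7277 × 1293 = 9409161 ≡ 1
1 × 4829 = 4829
4829 × 2585 = 12482965 ≡ 8841
8841 × 2677 = 23667357 ≡ 4717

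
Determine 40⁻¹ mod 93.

7

By the extended Euclidean algorithm:
93 = 2*40 + 13
40 = 3*13 + 1
13 = 13*1 + 0
gcd(40, 93) = 1, so the inverse exists.
Back-substitute for 1:
1 = 1*40 − 3*13
  = −3*93 + 7*40
So 40⁻¹ ≡ 7 (mod 93).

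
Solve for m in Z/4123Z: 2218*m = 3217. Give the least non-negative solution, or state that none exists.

gcd(2218, 4123) = 1, so a unique solution mod 4123 exists.
2218⁻¹ ≡ 3359 (mod 4123).
m ≡ 3359*3217 ≡ 3643 (mod 4123).

3643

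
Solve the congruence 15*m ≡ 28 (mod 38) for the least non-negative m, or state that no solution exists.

12

gcd(15, 38) = 1, so a unique solution mod 38 exists.
15⁻¹ ≡ 33 (mod 38).
m ≡ 33*28 ≡ 12 (mod 38).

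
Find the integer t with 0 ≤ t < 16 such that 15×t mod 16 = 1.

Run the extended Euclidean algorithm:
16 = 1·15 + 1
15 = 15·1 + 0
gcd(15, 16) = 1, so the inverse exists.
Bézout: 1 = 1·16 − 1·15.
So 15⁻¹ ≡ −1 ≡ 15 (mod 16).

15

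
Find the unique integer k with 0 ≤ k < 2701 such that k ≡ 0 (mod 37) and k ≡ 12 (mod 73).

37⁻¹ mod 73: 37×2 ≡ 1 (mod 73), so 37⁻¹ ≡ 2.
k = 0 + 37×((12 − 0)×2 mod 73) = 0 + 37×24 = 888.

888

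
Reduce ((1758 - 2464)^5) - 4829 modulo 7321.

6037

1758 - 2464 = -706 ≡ 6615 (mod 7321)
(6615)^5 ≡ 3545 (mod 7321)
3545 - 4829 = -1284 ≡ 6037 (mod 7321)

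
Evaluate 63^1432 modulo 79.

42

Using repeated squaring:
1432 in binary is 10110011000, i.e. 1432 = 1024 + 256 + 128 + 16 + 8.
63^1 ≡ 63 (mod 79)
63^2 ≡ 63^2 = 3969 ≡ 19 (mod 79)
63^4 ≡ 19^2 = 361 ≡ 45 (mod 79)
63^8 ≡ 45^2 = 2025 ≡ 50 (mod 79)
63^16 ≡ 50^2 = 2500 ≡ 51 (mod 79)
63^32 ≡ 51^2 = 2601 ≡ 73 (mod 79)
63^64 ≡ 73^2 = 5329 ≡ 36 (mod 79)
63^128 ≡ 36^2 = 1296 ≡ 32 (mod 79)
63^256 ≡ 32^2 = 1024 ≡ 76 (mod 79)
63^512 ≡ 76^2 = 5776 ≡ 9 (mod 79)
63^1024 ≡ 9^2 = 81 ≡ 2 (mod 79)
63^1432 = 63^1024 * 63^256 * 63^128 * 63^16 * 63^8 ≡ 2 * 76 * 32 * 51 * 50 (mod 79).
Accumulate the product:
2 * 76 = 152 ≡ 73
73 * 32 = 2336 ≡ 45
45 * 51 = 2295 ≡ 4
4 * 50 = 200 ≡ 42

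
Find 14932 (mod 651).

14932 = 22·651 + 610, so 14932 ≡ 610 (mod 651).

610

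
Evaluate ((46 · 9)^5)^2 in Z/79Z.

4

46 · 9 = 414 ≡ 19 (mod 79)
(19)^5 ≡ 2 (mod 79)
(2)^2 ≡ 4 (mod 79)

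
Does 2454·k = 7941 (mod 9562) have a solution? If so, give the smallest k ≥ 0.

gcd(2454, 9562) = 2, and 2 does not divide 7941.
So the congruence has no solution.

no solution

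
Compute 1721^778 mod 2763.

778 in binary is 1100001010, i.e. 778 = 512 + 256 + 8 + 2.
1721^1 ≡ 1721 (mod 2763)
1721^2 ≡ 1721^2 = 2961841 ≡ 2668 (mod 2763)
1721^4 ≡ 2668^2 = 7118224 ≡ 736 (mod 2763)
1721^8 ≡ 736^2 = 541696 ≡ 148 (mod 2763)
1721^16 ≡ 148^2 = 21904 ≡ 2563 (mod 2763)
1721^32 ≡ 2563^2 = 6568969 ≡ 1318 (mod 2763)
1721^64 ≡ 1318^2 = 1737124 ≡ 1960 (mod 2763)
1721^128 ≡ 1960^2 = 3841600 ≡ 1030 (mod 2763)
1721^256 ≡ 1030^2 = 1060900 ≡ 2671 (mod 2763)
1721^512 ≡ 2671^2 = 7134241 ≡ 175 (mod 2763)
1721^778 = 1721^512 · 1721^256 · 1721^8 · 1721^2 ≡ 175 · 2671 · 148 · 2668 (mod 2763).
Accumulate the product:
175 · 2671 = 467425 ≡ 478
478 · 148 = 70744 ≡ 1669
1669 · 2668 = 4452892 ≡ 1699

1699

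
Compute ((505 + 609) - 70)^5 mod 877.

588

505 + 609 = 1114 ≡ 237 (mod 877)
237 - 70 = 167
(167)^5 ≡ 588 (mod 877)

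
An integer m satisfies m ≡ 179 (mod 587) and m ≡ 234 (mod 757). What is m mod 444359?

587⁻¹ mod 757: 587*236 ≡ 1 (mod 757), so 587⁻¹ ≡ 236.
m = 179 + 587*((234 − 179)*236 mod 757) = 179 + 587*111 = 65336.
Check: 65336 mod 587 = 179, 65336 mod 757 = 234. ✓

65336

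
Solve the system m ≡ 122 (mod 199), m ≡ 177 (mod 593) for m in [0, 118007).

96836

199⁻¹ mod 593: 199·149 ≡ 1 (mod 593), so 199⁻¹ ≡ 149.
m = 122 + 199·((177 − 122)·149 mod 593) = 122 + 199·486 = 96836.
Check: 96836 mod 199 = 122, 96836 mod 593 = 177. ✓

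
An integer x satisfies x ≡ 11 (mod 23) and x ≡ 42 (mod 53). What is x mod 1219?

23⁻¹ mod 53: 23*30 ≡ 1 (mod 53), so 23⁻¹ ≡ 30.
x = 11 + 23*((42 − 11)*30 mod 53) = 11 + 23*29 = 678.

678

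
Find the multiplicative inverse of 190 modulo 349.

259

By the extended Euclidean algorithm:
349 = 1×190 + 159
190 = 1×159 + 31
159 = 5×31 + 4
31 = 7×4 + 3
4 = 1×3 + 1
3 = 3×1 + 0
gcd(190, 349) = 1, so the inverse exists.
Bézout: 1 = 49×349 − 90×190.
So 190⁻¹ ≡ −90 ≡ 259 (mod 349).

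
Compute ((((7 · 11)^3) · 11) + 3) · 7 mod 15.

7 · 11 = 77 ≡ 2 (mod 15)
(2)^3 ≡ 8 (mod 15)
8 · 11 = 88 ≡ 13 (mod 15)
13 + 3 = 16 ≡ 1 (mod 15)
1 · 7 = 7

7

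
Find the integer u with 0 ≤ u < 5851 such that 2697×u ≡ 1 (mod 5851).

By the extended Euclidean algorithm:
5851 = 2×2697 + 457
2697 = 5×457 + 412
457 = 1×412 + 45
412 = 9×45 + 7
45 = 6×7 + 3
7 = 2×3 + 1
3 = 3×1 + 0
gcd(2697, 5851) = 1, so the inverse exists.
Back-substitute for 1:
1 = 1×7 − 2×3
  = −2×45 + 13×7
  = 13×412 − 119×45
  = −119×457 + 132×412
  = 132×2697 − 779×457
  = −779×5851 + 1690×2697
So 2697⁻¹ ≡ 1690 (mod 5851).

1690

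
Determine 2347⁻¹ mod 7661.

Run the extended Euclidean algorithm:
7661 = 3*2347 + 620
2347 = 3*620 + 487
620 = 1*487 + 133
487 = 3*133 + 88
133 = 1*88 + 45
88 = 1*45 + 43
45 = 1*43 + 2
43 = 21*2 + 1
2 = 2*1 + 0
gcd(2347, 7661) = 1, so the inverse exists.
Bézout: 1 = −1147*7661 + 3744*2347.
So 2347⁻¹ ≡ 3744 (mod 7661).

3744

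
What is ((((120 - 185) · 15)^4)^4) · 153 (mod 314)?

120 - 185 = -65 ≡ 249 (mod 314)
249 · 15 = 3735 ≡ 281 (mod 314)
(281)^4 ≡ 257 (mod 314)
(257)^4 ≡ 263 (mod 314)
263 · 153 = 40239 ≡ 47 (mod 314)

47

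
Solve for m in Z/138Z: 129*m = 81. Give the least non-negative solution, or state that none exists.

37

gcd(129, 138) = 3, and 3 | 81, so solutions exist.
Divide through by 3: 43*m mod 46 = 27.
43⁻¹ ≡ 15 (mod 46).
m ≡ 15*27 ≡ 37 (mod 46).
The smallest non-negative solution is m = 37.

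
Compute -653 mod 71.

57

-653 = -10·71 + 57, so -653 ≡ 57 (mod 71).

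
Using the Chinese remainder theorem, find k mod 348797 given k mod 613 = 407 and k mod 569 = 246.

613⁻¹ mod 569: 613*194 ≡ 1 (mod 569), so 613⁻¹ ≡ 194.
k = 407 + 613*((246 − 407)*194 mod 569) = 407 + 613*61 = 37800.
Check: 37800 mod 613 = 407, 37800 mod 569 = 246. ✓

37800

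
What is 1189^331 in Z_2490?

2419

Compute successive squares:
331 in binary is 101001011, i.e. 331 = 256 + 64 + 8 + 2 + 1.
1189^1 ≡ 1189 (mod 2490)
1189^2 ≡ 1189^2 = 1413721 ≡ 1891 (mod 2490)
1189^4 ≡ 1891^2 = 3575881 ≡ 241 (mod 2490)
1189^8 ≡ 241^2 = 58081 ≡ 811 (mod 2490)
1189^16 ≡ 811^2 = 657721 ≡ 361 (mod 2490)
1189^32 ≡ 361^2 = 130321 ≡ 841 (mod 2490)
1189^64 ≡ 841^2 = 707281 ≡ 121 (mod 2490)
1189^128 ≡ 121^2 = 14641 ≡ 2191 (mod 2490)
1189^256 ≡ 2191^2 = 4800481 ≡ 2251 (mod 2490)
1189^331 = 1189^256 * 1189^64 * 1189^8 * 1189^2 * 1189^1 ≡ 2251 * 121 * 811 * 1891 * 1189 (mod 2490).
Accumulate the product:
2251 * 121 = 272371 ≡ 961
961 * 811 = 779371 ≡ 1
1 * 1891 = 1891
1891 * 1189 = 2248399 ≡ 2419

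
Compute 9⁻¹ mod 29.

13

Apply the Euclidean algorithm and back-substitute:
29 = 3·9 + 2
9 = 4·2 + 1
2 = 2·1 + 0
gcd(9, 29) = 1, so the inverse exists.
Back-substitute for 1:
1 = 1·9 − 4·2
  = −4·29 + 13·9
So 9⁻¹ ≡ 13 (mod 29).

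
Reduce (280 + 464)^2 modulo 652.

280 + 464 = 744 ≡ 92 (mod 652)
(92)^2 ≡ 640 (mod 652)

640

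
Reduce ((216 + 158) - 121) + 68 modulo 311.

10

216 + 158 = 374 ≡ 63 (mod 311)
63 - 121 = -58 ≡ 253 (mod 311)
253 + 68 = 321 ≡ 10 (mod 311)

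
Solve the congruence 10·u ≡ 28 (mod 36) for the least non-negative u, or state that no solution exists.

gcd(10, 36) = 2, and 2 | 28, so solutions exist.
Divide through by 2: 5·u ≡ 14 mod 18.
5⁻¹ ≡ 11 (mod 18).
u ≡ 11·14 ≡ 10 (mod 18).
The smallest non-negative solution is u = 10.

10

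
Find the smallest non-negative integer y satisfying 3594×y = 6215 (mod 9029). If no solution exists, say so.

5290

gcd(3594, 9029) = 1, so a unique solution mod 9029 exists.
3594⁻¹ ≡ 2565 (mod 9029).
y ≡ 2565×6215 ≡ 5290 (mod 9029).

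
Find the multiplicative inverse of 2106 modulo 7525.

6621

Run the extended Euclidean algorithm:
7525 = 3×2106 + 1207
2106 = 1×1207 + 899
1207 = 1×899 + 308
899 = 2×308 + 283
308 = 1×283 + 25
283 = 11×25 + 8
25 = 3×8 + 1
8 = 8×1 + 0
gcd(2106, 7525) = 1, so the inverse exists.
Back-substitute for 1:
1 = 1×25 − 3×8
  = −3×283 + 34×25
  = 34×308 − 37×283
  = −37×899 + 108×308
  = 108×1207 − 145×899
  = −145×2106 + 253×1207
  = 253×7525 − 904×2106
So 2106⁻¹ ≡ −904 ≡ 6621 (mod 7525).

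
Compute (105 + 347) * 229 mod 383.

105 + 347 = 452 ≡ 69 (mod 383)
69 * 229 = 15801 ≡ 98 (mod 383)

98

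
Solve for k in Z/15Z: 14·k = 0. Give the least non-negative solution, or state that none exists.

gcd(14, 15) = 1, so a unique solution mod 15 exists.
14⁻¹ ≡ 14 (mod 15).
k ≡ 14·0 ≡ 0 (mod 15).

0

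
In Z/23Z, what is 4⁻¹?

Run the extended Euclidean algorithm:
23 = 5·4 + 3
4 = 1·3 + 1
3 = 3·1 + 0
gcd(4, 23) = 1, so the inverse exists.
Back-substitute for 1:
1 = 1·4 − 1·3
  = −1·23 + 6·4
So 4⁻¹ ≡ 6 (mod 23).

6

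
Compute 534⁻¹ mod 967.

900

967 = 1×534 + 433
534 = 1×433 + 101
433 = 4×101 + 29
101 = 3×29 + 14
29 = 2×14 + 1
14 = 14×1 + 0
gcd(534, 967) = 1, so the inverse exists.
Bézout: 1 = 37×967 − 67×534.
So 534⁻¹ ≡ −67 ≡ 900 (mod 967).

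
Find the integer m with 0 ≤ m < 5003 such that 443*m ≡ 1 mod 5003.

Run the extended Euclidean algorithm:
5003 = 11×443 + 130
443 = 3×130 + 53
130 = 2×53 + 24
53 = 2×24 + 5
24 = 4×5 + 4
5 = 1×4 + 1
4 = 4×1 + 0
gcd(443, 5003) = 1, so the inverse exists.
Bézout: 1 = −92×5003 + 1039×443.
So 443⁻¹ ≡ 1039 (mod 5003).

1039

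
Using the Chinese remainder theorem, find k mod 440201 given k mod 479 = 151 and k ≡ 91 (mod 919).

479⁻¹ mod 919: 479·165 ≡ 1 (mod 919), so 479⁻¹ ≡ 165.
k = 151 + 479·((91 − 151)·165 mod 919) = 151 + 479·209 = 100262.
Check: 100262 mod 479 = 151, 100262 mod 919 = 91. ✓

100262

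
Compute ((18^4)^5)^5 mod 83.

78

(18)^4 ≡ 64 (mod 83)
(64)^5 ≡ 40 (mod 83)
(40)^5 ≡ 78 (mod 83)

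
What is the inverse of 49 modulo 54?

By the extended Euclidean algorithm:
54 = 1·49 + 5
49 = 9·5 + 4
5 = 1·4 + 1
4 = 4·1 + 0
gcd(49, 54) = 1, so the inverse exists.
Back-substitute for 1:
1 = 1·5 − 1·4
  = −1·49 + 10·5
  = 10·54 − 11·49
So 49⁻¹ ≡ −11 ≡ 43 (mod 54).

43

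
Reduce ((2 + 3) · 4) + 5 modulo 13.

12

2 + 3 = 5
5 · 4 = 20 ≡ 7 (mod 13)
7 + 5 = 12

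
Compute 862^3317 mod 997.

397

Compute successive squares:
3317 in binary is 110011110101, i.e. 3317 = 2048 + 1024 + 128 + 64 + 32 + 16 + 4 + 1.
862^1 ≡ 862 (mod 997)
862^2 ≡ 862^2 = 743044 ≡ 279 (mod 997)
862^4 ≡ 279^2 = 77841 ≡ 75 (mod 997)
862^8 ≡ 75^2 = 5625 ≡ 640 (mod 997)
862^16 ≡ 640^2 = 409600 ≡ 830 (mod 997)
862^32 ≡ 830^2 = 688900 ≡ 970 (mod 997)
862^64 ≡ 970^2 = 940900 ≡ 729 (mod 997)
862^128 ≡ 729^2 = 531441 ≡ 40 (mod 997)
862^256 ≡ 40^2 = 1600 ≡ 603 (mod 997)
862^512 ≡ 603^2 = 363609 ≡ 701 (mod 997)
862^1024 ≡ 701^2 = 491401 ≡ 877 (mod 997)
862^2048 ≡ 877^2 = 769129 ≡ 442 (mod 997)
862^3317 = 862^2048 · 862^1024 · 862^128 · 862^64 · 862^32 · 862^16 · 862^4 · 862^1 ≡ 442 · 877 · 40 · 729 · 970 · 830 · 75 · 862 (mod 997).
Accumulate the product:
442 · 877 = 387634 ≡ 798
798 · 40 = 31920 ≡ 16
16 · 729 = 11664 ≡ 697
697 · 970 = 676090 ≡ 124
124 · 830 = 102920 ≡ 229
229 · 75 = 17175 ≡ 226
226 · 862 = 194812 ≡ 397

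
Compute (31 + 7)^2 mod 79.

22

31 + 7 = 38
(38)^2 ≡ 22 (mod 79)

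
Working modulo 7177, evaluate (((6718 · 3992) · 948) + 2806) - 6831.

5518

6718 · 3992 = 26818256 ≡ 4984 (mod 7177)
4984 · 948 = 4724832 ≡ 2366 (mod 7177)
2366 + 2806 = 5172
5172 - 6831 = -1659 ≡ 5518 (mod 7177)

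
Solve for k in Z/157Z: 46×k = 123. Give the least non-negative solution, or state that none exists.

gcd(46, 157) = 1, so a unique solution mod 157 exists.
46⁻¹ ≡ 99 (mod 157).
k ≡ 99×123 ≡ 88 (mod 157).

88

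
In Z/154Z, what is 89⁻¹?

154 = 1·89 + 65
89 = 1·65 + 24
65 = 2·24 + 17
24 = 1·17 + 7
17 = 2·7 + 3
7 = 2·3 + 1
3 = 3·1 + 0
gcd(89, 154) = 1, so the inverse exists.
Back-substitute for 1:
1 = 1·7 − 2·3
  = −2·17 + 5·7
  = 5·24 − 7·17
  = −7·65 + 19·24
  = 19·89 − 26·65
  = −26·154 + 45·89
So 89⁻¹ ≡ 45 (mod 154).

45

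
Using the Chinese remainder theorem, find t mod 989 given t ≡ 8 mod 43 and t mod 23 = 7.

352

43⁻¹ mod 23: 43*15 ≡ 1 (mod 23), so 43⁻¹ ≡ 15.
t = 8 + 43*((7 − 8)*15 mod 23) = 8 + 43*8 = 352.
Check: 352 mod 43 = 8, 352 mod 23 = 7. ✓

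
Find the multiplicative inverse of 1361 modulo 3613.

Run the extended Euclidean algorithm:
3613 = 2·1361 + 891
1361 = 1·891 + 470
891 = 1·470 + 421
470 = 1·421 + 49
421 = 8·49 + 29
49 = 1·29 + 20
29 = 1·20 + 9
20 = 2·9 + 2
9 = 4·2 + 1
2 = 2·1 + 0
gcd(1361, 3613) = 1, so the inverse exists.
Back-substitute for 1:
1 = 1·9 − 4·2
  = −4·20 + 9·9
  = 9·29 − 13·20
  = −13·49 + 22·29
  = 22·421 − 189·49
  = −189·470 + 211·421
  = 211·891 − 400·470
  = −400·1361 + 611·891
  = 611·3613 − 1622·1361
So 1361⁻¹ ≡ −1622 ≡ 1991 (mod 3613).

1991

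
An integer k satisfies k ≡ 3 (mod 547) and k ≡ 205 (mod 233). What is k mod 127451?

7661

547⁻¹ mod 233: 547·210 ≡ 1 (mod 233), so 547⁻¹ ≡ 210.
k = 3 + 547·((205 − 3)·210 mod 233) = 3 + 547·14 = 7661.
Check: 7661 mod 547 = 3, 7661 mod 233 = 205. ✓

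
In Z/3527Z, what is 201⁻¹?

2597

3527 = 17×201 + 110
201 = 1×110 + 91
110 = 1×91 + 19
91 = 4×19 + 15
19 = 1×15 + 4
15 = 3×4 + 3
4 = 1×3 + 1
3 = 3×1 + 0
gcd(201, 3527) = 1, so the inverse exists.
Back-substitute for 1:
1 = 1×4 − 1×3
  = −1×15 + 4×4
  = 4×19 − 5×15
  = −5×91 + 24×19
  = 24×110 − 29×91
  = −29×201 + 53×110
  = 53×3527 − 930×201
So 201⁻¹ ≡ −930 ≡ 2597 (mod 3527).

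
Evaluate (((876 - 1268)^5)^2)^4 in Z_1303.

876 - 1268 = -392 ≡ 911 (mod 1303)
(911)^5 ≡ 211 (mod 1303)
(211)^2 ≡ 219 (mod 1303)
(219)^4 ≡ 1259 (mod 1303)

1259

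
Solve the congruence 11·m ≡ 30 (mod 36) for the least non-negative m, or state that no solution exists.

gcd(11, 36) = 1, so a unique solution mod 36 exists.
11⁻¹ ≡ 23 (mod 36).
m ≡ 23·30 ≡ 6 (mod 36).

6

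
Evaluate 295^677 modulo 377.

677 in binary is 1010100101, i.e. 677 = 512 + 128 + 32 + 4 + 1.
295^1 ≡ 295 (mod 377)
295^2 ≡ 295^2 = 87025 ≡ 315 (mod 377)
295^4 ≡ 315^2 = 99225 ≡ 74 (mod 377)
295^8 ≡ 74^2 = 5476 ≡ 198 (mod 377)
295^16 ≡ 198^2 = 39204 ≡ 373 (mod 377)
295^32 ≡ 373^2 = 139129 ≡ 16 (mod 377)
295^64 ≡ 16^2 = 256 (mod 377)
295^128 ≡ 256^2 = 65536 ≡ 315 (mod 377)
295^256 ≡ 315^2 = 99225 ≡ 74 (mod 377)
295^512 ≡ 74^2 = 5476 ≡ 198 (mod 377)
295^677 = 295^512 * 295^128 * 295^32 * 295^4 * 295^1 ≡ 198 * 315 * 16 * 74 * 295 (mod 377).
Accumulate the product:
198 * 315 = 62370 ≡ 165
165 * 16 = 2640 ≡ 1
1 * 74 = 74
74 * 295 = 21830 ≡ 341

341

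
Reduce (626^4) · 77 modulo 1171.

808

(626)^4 ≡ 999 (mod 1171)
999 · 77 = 76923 ≡ 808 (mod 1171)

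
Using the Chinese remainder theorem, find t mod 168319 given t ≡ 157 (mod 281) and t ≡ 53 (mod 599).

10835

281⁻¹ mod 599: 281×518 ≡ 1 (mod 599), so 281⁻¹ ≡ 518.
t = 157 + 281×((53 − 157)×518 mod 599) = 157 + 281×38 = 10835.
Check: 10835 mod 281 = 157, 10835 mod 599 = 53. ✓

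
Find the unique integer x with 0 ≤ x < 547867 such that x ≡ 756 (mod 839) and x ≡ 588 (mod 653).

247422

839⁻¹ mod 653: 839*488 ≡ 1 (mod 653), so 839⁻¹ ≡ 488.
x = 756 + 839*((588 − 756)*488 mod 653) = 756 + 839*294 = 247422.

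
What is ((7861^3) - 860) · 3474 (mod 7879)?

(7861)^3 ≡ 2047 (mod 7879)
2047 - 860 = 1187
1187 · 3474 = 4123638 ≡ 2921 (mod 7879)

2921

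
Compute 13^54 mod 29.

23

13^1 ≡ 13 (mod 29)
13^2 ≡ 13^2 = 169 ≡ 24 (mod 29)
13^4 ≡ 24^2 = 576 ≡ 25 (mod 29)
13^8 ≡ 25^2 = 625 ≡ 16 (mod 29)
13^16 ≡ 16^2 = 256 ≡ 24 (mod 29)
13^32 ≡ 24^2 = 576 ≡ 25 (mod 29)
13^54 = 13^32 * 13^16 * 13^4 * 13^2 ≡ 25 * 24 * 25 * 24 (mod 29).
Accumulate the product:
25 * 24 = 600 ≡ 20
20 * 25 = 500 ≡ 7
7 * 24 = 168 ≡ 23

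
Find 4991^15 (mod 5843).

By square-and-multiply:
15 in binary is 1111, i.e. 15 = 8 + 4 + 2 + 1.
4991^1 ≡ 4991 (mod 5843)
4991^2 ≡ 4991^2 = 24910081 ≡ 1372 (mod 5843)
4991^4 ≡ 1372^2 = 1882384 ≡ 938 (mod 5843)
4991^8 ≡ 938^2 = 879844 ≡ 3394 (mod 5843)
4991^15 = 4991^8 * 4991^4 * 4991^2 * 4991^1 ≡ 3394 * 938 * 1372 * 4991 (mod 5843).
Accumulate the product:
3394 * 938 = 3183572 ≡ 4980
4980 * 1372 = 6832560 ≡ 2093
2093 * 4991 = 10446163 ≡ 4722

4722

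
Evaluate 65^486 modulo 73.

486 in binary is 111100110, i.e. 486 = 256 + 128 + 64 + 32 + 4 + 2.
65^1 ≡ 65 (mod 73)
65^2 ≡ 65^2 = 4225 ≡ 64 (mod 73)
65^4 ≡ 64^2 = 4096 ≡ 8 (mod 73)
65^8 ≡ 8^2 = 64 (mod 73)
65^16 ≡ 64^2 = 4096 ≡ 8 (mod 73)
65^32 ≡ 8^2 = 64 (mod 73)
65^64 ≡ 64^2 = 4096 ≡ 8 (mod 73)
65^128 ≡ 8^2 = 64 (mod 73)
65^256 ≡ 64^2 = 4096 ≡ 8 (mod 73)
65^486 = 65^256 · 65^128 · 65^64 · 65^32 · 65^4 · 65^2 ≡ 8 · 64 · 8 · 64 · 8 · 64 (mod 73).
Accumulate the product:
8 · 64 = 512 ≡ 1
1 · 8 = 8
8 · 64 = 512 ≡ 1
1 · 8 = 8
8 · 64 = 512 ≡ 1

1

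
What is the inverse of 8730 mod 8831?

Apply the Euclidean algorithm and back-substitute:
8831 = 1×8730 + 101
8730 = 86×101 + 44
101 = 2×44 + 13
44 = 3×13 + 5
13 = 2×5 + 3
5 = 1×3 + 2
3 = 1×2 + 1
2 = 2×1 + 0
gcd(8730, 8831) = 1, so the inverse exists.
Bézout: 1 = 3371×8831 − 3410×8730.
So 8730⁻¹ ≡ −3410 ≡ 5421 (mod 8831).

5421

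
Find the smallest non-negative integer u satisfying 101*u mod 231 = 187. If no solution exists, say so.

11

gcd(101, 231) = 1, so a unique solution mod 231 exists.
101⁻¹ ≡ 215 (mod 231).
u ≡ 215*187 ≡ 11 (mod 231).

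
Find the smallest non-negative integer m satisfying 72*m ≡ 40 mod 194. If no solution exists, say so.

76

gcd(72, 194) = 2, and 2 | 40, so solutions exist.
Divide through by 2: 36*m mod 97 = 20.
36⁻¹ ≡ 62 (mod 97).
m ≡ 62*20 ≡ 76 (mod 97).
The smallest non-negative solution is m = 76.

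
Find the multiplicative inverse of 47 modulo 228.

228 = 4*47 + 40
47 = 1*40 + 7
40 = 5*7 + 5
7 = 1*5 + 2
5 = 2*2 + 1
2 = 2*1 + 0
gcd(47, 228) = 1, so the inverse exists.
Back-substitute for 1:
1 = 1*5 − 2*2
  = −2*7 + 3*5
  = 3*40 − 17*7
  = −17*47 + 20*40
  = 20*228 − 97*47
So 47⁻¹ ≡ −97 ≡ 131 (mod 228).

131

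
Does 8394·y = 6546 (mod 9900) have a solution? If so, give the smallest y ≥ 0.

gcd(8394, 9900) = 6, and 6 | 6546, so solutions exist.
Divide through by 6: 1399·y ≡ 1091 (mod 1650).
1399⁻¹ ≡ 1249 (mod 1650).
y ≡ 1249·1091 ≡ 1409 (mod 1650).
The smallest non-negative solution is y = 1409.

1409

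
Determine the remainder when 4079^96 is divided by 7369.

By square-and-multiply:
96 in binary is 1100000, i.e. 96 = 64 + 32.
4079^1 ≡ 4079 (mod 7369)
4079^2 ≡ 4079^2 = 16638241 ≡ 6408 (mod 7369)
4079^4 ≡ 6408^2 = 41062464 ≡ 2396 (mod 7369)
4079^8 ≡ 2396^2 = 5740816 ≡ 365 (mod 7369)
4079^16 ≡ 365^2 = 133225 ≡ 583 (mod 7369)
4079^32 ≡ 583^2 = 339889 ≡ 915 (mod 7369)
4079^64 ≡ 915^2 = 837225 ≡ 4528 (mod 7369)
4079^96 = 4079^64 · 4079^32 ≡ 4528 · 915 (mod 7369).
4528 · 915 = 4143120 ≡ 1742 (mod 7369).

1742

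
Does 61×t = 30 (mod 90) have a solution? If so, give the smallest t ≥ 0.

30

gcd(61, 90) = 1, so a unique solution mod 90 exists.
61⁻¹ ≡ 31 (mod 90).
t ≡ 31×30 ≡ 30 (mod 90).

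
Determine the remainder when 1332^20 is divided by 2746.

By square-and-multiply:
1332^1 ≡ 1332 (mod 2746)
1332^2 ≡ 1332^2 = 1774224 ≡ 308 (mod 2746)
1332^4 ≡ 308^2 = 94864 ≡ 1500 (mod 2746)
1332^8 ≡ 1500^2 = 2250000 ≡ 1026 (mod 2746)
1332^16 ≡ 1026^2 = 1052676 ≡ 958 (mod 2746)
1332^20 = 1332^16 · 1332^4 ≡ 958 · 1500 (mod 2746).
958 · 1500 = 1437000 ≡ 842 (mod 2746).

842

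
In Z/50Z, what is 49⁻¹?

Apply the Euclidean algorithm and back-substitute:
50 = 1*49 + 1
49 = 49*1 + 0
gcd(49, 50) = 1, so the inverse exists.
Bézout: 1 = 1*50 − 1*49.
So 49⁻¹ ≡ −1 ≡ 49 (mod 50).

49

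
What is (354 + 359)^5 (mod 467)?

354 + 359 = 713 ≡ 246 (mod 467)
(246)^5 ≡ 181 (mod 467)

181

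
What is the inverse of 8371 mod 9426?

5191

9426 = 1*8371 + 1055
8371 = 7*1055 + 986
1055 = 1*986 + 69
986 = 14*69 + 20
69 = 3*20 + 9
20 = 2*9 + 2
9 = 4*2 + 1
2 = 2*1 + 0
gcd(8371, 9426) = 1, so the inverse exists.
Bézout: 1 = 3761*9426 − 4235*8371.
So 8371⁻¹ ≡ −4235 ≡ 5191 (mod 9426).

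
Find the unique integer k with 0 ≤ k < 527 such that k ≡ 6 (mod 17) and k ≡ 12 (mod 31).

17⁻¹ mod 31: 17*11 ≡ 1 (mod 31), so 17⁻¹ ≡ 11.
k = 6 + 17*((12 − 6)*11 mod 31) = 6 + 17*4 = 74.
Check: 74 mod 17 = 6, 74 mod 31 = 12. ✓

74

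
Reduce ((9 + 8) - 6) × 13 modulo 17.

9 + 8 = 17 ≡ 0 (mod 17)
0 - 6 = -6 ≡ 11 (mod 17)
11 × 13 = 143 ≡ 7 (mod 17)

7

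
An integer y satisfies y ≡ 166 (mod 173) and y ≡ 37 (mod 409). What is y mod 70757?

14352

173⁻¹ mod 409: 173*383 ≡ 1 (mod 409), so 173⁻¹ ≡ 383.
y = 166 + 173*((37 − 166)*383 mod 409) = 166 + 173*82 = 14352.
Check: 14352 mod 173 = 166, 14352 mod 409 = 37. ✓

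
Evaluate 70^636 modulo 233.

187

Compute successive squares:
636 in binary is 1001111100, i.e. 636 = 512 + 64 + 32 + 16 + 8 + 4.
70^1 ≡ 70 (mod 233)
70^2 ≡ 70^2 = 4900 ≡ 7 (mod 233)
70^4 ≡ 7^2 = 49 (mod 233)
70^8 ≡ 49^2 = 2401 ≡ 71 (mod 233)
70^16 ≡ 71^2 = 5041 ≡ 148 (mod 233)
70^32 ≡ 148^2 = 21904 ≡ 2 (mod 233)
70^64 ≡ 2^2 = 4 (mod 233)
70^128 ≡ 4^2 = 16 (mod 233)
70^256 ≡ 16^2 = 256 ≡ 23 (mod 233)
70^512 ≡ 23^2 = 529 ≡ 63 (mod 233)
70^636 = 70^512 × 70^64 × 70^32 × 70^16 × 70^8 × 70^4 ≡ 63 × 4 × 2 × 148 × 71 × 49 (mod 233).
Accumulate the product:
63 × 4 = 252 ≡ 19
19 × 2 = 38
38 × 148 = 5624 ≡ 32
32 × 71 = 2272 ≡ 175
175 × 49 = 8575 ≡ 187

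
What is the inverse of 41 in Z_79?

27

Run the extended Euclidean algorithm:
79 = 1·41 + 38
41 = 1·38 + 3
38 = 12·3 + 2
3 = 1·2 + 1
2 = 2·1 + 0
gcd(41, 79) = 1, so the inverse exists.
Bézout: 1 = −14·79 + 27·41.
So 41⁻¹ ≡ 27 (mod 79).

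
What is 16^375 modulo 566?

Compute successive squares:
375 in binary is 101110111, i.e. 375 = 256 + 64 + 32 + 16 + 4 + 2 + 1.
16^1 ≡ 16 (mod 566)
16^2 ≡ 16^2 = 256 (mod 566)
16^4 ≡ 256^2 = 65536 ≡ 446 (mod 566)
16^8 ≡ 446^2 = 198916 ≡ 250 (mod 566)
16^16 ≡ 250^2 = 62500 ≡ 240 (mod 566)
16^32 ≡ 240^2 = 57600 ≡ 434 (mod 566)
16^64 ≡ 434^2 = 188356 ≡ 444 (mod 566)
16^128 ≡ 444^2 = 197136 ≡ 168 (mod 566)
16^256 ≡ 168^2 = 28224 ≡ 490 (mod 566)
16^375 = 16^256 × 16^64 × 16^32 × 16^16 × 16^4 × 16^2 × 16^1 ≡ 490 × 444 × 434 × 240 × 446 × 256 × 16 (mod 566).
Accumulate the product:
490 × 444 = 217560 ≡ 216
216 × 434 = 93744 ≡ 354
354 × 240 = 84960 ≡ 60
60 × 446 = 26760 ≡ 158
158 × 256 = 40448 ≡ 262
262 × 16 = 4192 ≡ 230

230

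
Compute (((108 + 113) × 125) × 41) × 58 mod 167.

108 + 113 = 221 ≡ 54 (mod 167)
54 × 125 = 6750 ≡ 70 (mod 167)
70 × 41 = 2870 ≡ 31 (mod 167)
31 × 58 = 1798 ≡ 128 (mod 167)

128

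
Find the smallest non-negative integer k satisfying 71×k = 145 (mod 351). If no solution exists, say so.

gcd(71, 351) = 1, so a unique solution mod 351 exists.
71⁻¹ ≡ 89 (mod 351).
k ≡ 89×145 ≡ 269 (mod 351).

269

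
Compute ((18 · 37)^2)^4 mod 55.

18 · 37 = 666 ≡ 6 (mod 55)
(6)^2 ≡ 36 (mod 55)
(36)^4 ≡ 26 (mod 55)

26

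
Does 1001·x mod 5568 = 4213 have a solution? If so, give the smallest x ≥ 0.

1901

gcd(1001, 5568) = 1, so a unique solution mod 5568 exists.
1001⁻¹ ≡ 89 (mod 5568).
x ≡ 89·4213 ≡ 1901 (mod 5568).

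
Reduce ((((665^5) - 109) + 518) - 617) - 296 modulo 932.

(665)^5 ≡ 741 (mod 932)
741 - 109 = 632
632 + 518 = 1150 ≡ 218 (mod 932)
218 - 617 = -399 ≡ 533 (mod 932)
533 - 296 = 237

237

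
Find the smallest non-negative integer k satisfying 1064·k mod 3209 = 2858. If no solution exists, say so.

gcd(1064, 3209) = 1, so a unique solution mod 3209 exists.
1064⁻¹ ≡ 2265 (mod 3209).
k ≡ 2265·2858 ≡ 817 (mod 3209).

817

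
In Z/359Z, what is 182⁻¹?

359 = 1*182 + 177
182 = 1*177 + 5
177 = 35*5 + 2
5 = 2*2 + 1
2 = 2*1 + 0
gcd(182, 359) = 1, so the inverse exists.
Bézout: 1 = −73*359 + 144*182.
So 182⁻¹ ≡ 144 (mod 359).

144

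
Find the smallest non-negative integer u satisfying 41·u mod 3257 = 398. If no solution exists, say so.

2234

gcd(41, 3257) = 1, so a unique solution mod 3257 exists.
41⁻¹ ≡ 1986 (mod 3257).
u ≡ 1986·398 ≡ 2234 (mod 3257).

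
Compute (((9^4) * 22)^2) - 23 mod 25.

(9)^4 ≡ 11 (mod 25)
11 * 22 = 242 ≡ 17 (mod 25)
(17)^2 ≡ 14 (mod 25)
14 - 23 = -9 ≡ 16 (mod 25)

16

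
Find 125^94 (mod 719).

Compute successive squares:
125^1 ≡ 125 (mod 719)
125^2 ≡ 125^2 = 15625 ≡ 526 (mod 719)
125^4 ≡ 526^2 = 276676 ≡ 580 (mod 719)
125^8 ≡ 580^2 = 336400 ≡ 627 (mod 719)
125^16 ≡ 627^2 = 393129 ≡ 555 (mod 719)
125^32 ≡ 555^2 = 308025 ≡ 293 (mod 719)
125^64 ≡ 293^2 = 85849 ≡ 288 (mod 719)
125^94 = 125^64 * 125^16 * 125^8 * 125^4 * 125^2 ≡ 288 * 555 * 627 * 580 * 526 (mod 719).
Accumulate the product:
288 * 555 = 159840 ≡ 222
222 * 627 = 139194 ≡ 427
427 * 580 = 247660 ≡ 324
324 * 526 = 170424 ≡ 21

21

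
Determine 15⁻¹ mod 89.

6

89 = 5·15 + 14
15 = 1·14 + 1
14 = 14·1 + 0
gcd(15, 89) = 1, so the inverse exists.
Back-substitute for 1:
1 = 1·15 − 1·14
  = −1·89 + 6·15
So 15⁻¹ ≡ 6 (mod 89).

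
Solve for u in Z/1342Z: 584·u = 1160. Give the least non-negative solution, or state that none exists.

434

gcd(584, 1342) = 2, and 2 | 1160, so solutions exist.
Divide through by 2: 292·u ≡ 580 mod 671.
292⁻¹ ≡ 563 (mod 671).
u ≡ 563·580 ≡ 434 (mod 671).
The smallest non-negative solution is u = 434.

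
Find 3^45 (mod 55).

23

Using repeated squaring:
45 in binary is 101101, i.e. 45 = 32 + 8 + 4 + 1.
3^1 ≡ 3 (mod 55)
3^2 ≡ 3^2 = 9 (mod 55)
3^4 ≡ 9^2 = 81 ≡ 26 (mod 55)
3^8 ≡ 26^2 = 676 ≡ 16 (mod 55)
3^16 ≡ 16^2 = 256 ≡ 36 (mod 55)
3^32 ≡ 36^2 = 1296 ≡ 31 (mod 55)
3^45 = 3^32 * 3^8 * 3^4 * 3^1 ≡ 31 * 16 * 26 * 3 (mod 55).
Accumulate the product:
31 * 16 = 496 ≡ 1
1 * 26 = 26
26 * 3 = 78 ≡ 23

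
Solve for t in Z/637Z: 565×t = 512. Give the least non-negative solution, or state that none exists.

276

gcd(565, 637) = 1, so a unique solution mod 637 exists.
565⁻¹ ≡ 115 (mod 637).
t ≡ 115×512 ≡ 276 (mod 637).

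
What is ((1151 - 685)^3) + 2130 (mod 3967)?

2623

1151 - 685 = 466
(466)^3 ≡ 493 (mod 3967)
493 + 2130 = 2623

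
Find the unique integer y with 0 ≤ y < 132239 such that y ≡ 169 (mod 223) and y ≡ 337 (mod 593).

113007

223⁻¹ mod 593: 223*476 ≡ 1 (mod 593), so 223⁻¹ ≡ 476.
y = 169 + 223*((337 − 169)*476 mod 593) = 169 + 223*506 = 113007.
Check: 113007 mod 223 = 169, 113007 mod 593 = 337. ✓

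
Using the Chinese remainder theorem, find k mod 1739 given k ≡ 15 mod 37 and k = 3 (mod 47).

755

37⁻¹ mod 47: 37*14 ≡ 1 (mod 47), so 37⁻¹ ≡ 14.
k = 15 + 37*((3 − 15)*14 mod 47) = 15 + 37*20 = 755.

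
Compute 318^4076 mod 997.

778

Compute successive squares:
318^1 ≡ 318 (mod 997)
318^2 ≡ 318^2 = 101124 ≡ 427 (mod 997)
318^4 ≡ 427^2 = 182329 ≡ 875 (mod 997)
318^8 ≡ 875^2 = 765625 ≡ 926 (mod 997)
318^16 ≡ 926^2 = 857476 ≡ 56 (mod 997)
318^32 ≡ 56^2 = 3136 ≡ 145 (mod 997)
318^64 ≡ 145^2 = 21025 ≡ 88 (mod 997)
318^128 ≡ 88^2 = 7744 ≡ 765 (mod 997)
318^256 ≡ 765^2 = 585225 ≡ 983 (mod 997)
318^512 ≡ 983^2 = 966289 ≡ 196 (mod 997)
318^1024 ≡ 196^2 = 38416 ≡ 530 (mod 997)
318^2048 ≡ 530^2 = 280900 ≡ 743 (mod 997)
318^4076 = 318^2048 × 318^1024 × 318^512 × 318^256 × 318^128 × 318^64 × 318^32 × 318^8 × 318^4 ≡ 743 × 530 × 196 × 983 × 765 × 88 × 145 × 926 × 875 (mod 997).
Accumulate the product:
743 × 530 = 393790 ≡ 972
972 × 196 = 190512 ≡ 85
85 × 983 = 83555 ≡ 804
804 × 765 = 615060 ≡ 908
908 × 88 = 79904 ≡ 144
144 × 145 = 20880 ≡ 940
940 × 926 = 870440 ≡ 59
59 × 875 = 51625 ≡ 778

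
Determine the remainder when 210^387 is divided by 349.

Compute successive squares:
387 in binary is 110000011, i.e. 387 = 256 + 128 + 2 + 1.
210^1 ≡ 210 (mod 349)
210^2 ≡ 210^2 = 44100 ≡ 126 (mod 349)
210^4 ≡ 126^2 = 15876 ≡ 171 (mod 349)
210^8 ≡ 171^2 = 29241 ≡ 274 (mod 349)
210^16 ≡ 274^2 = 75076 ≡ 41 (mod 349)
210^32 ≡ 41^2 = 1681 ≡ 285 (mod 349)
210^64 ≡ 285^2 = 81225 ≡ 257 (mod 349)
210^128 ≡ 257^2 = 66049 ≡ 88 (mod 349)
210^256 ≡ 88^2 = 7744 ≡ 66 (mod 349)
210^387 = 210^256 * 210^128 * 210^2 * 210^1 ≡ 66 * 88 * 126 * 210 (mod 349).
Accumulate the product:
66 * 88 = 5808 ≡ 224
224 * 126 = 28224 ≡ 304
304 * 210 = 63840 ≡ 322

322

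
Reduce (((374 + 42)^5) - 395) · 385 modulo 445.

374 + 42 = 416
(416)^5 ≡ 236 (mod 445)
236 - 395 = -159 ≡ 286 (mod 445)
286 · 385 = 110110 ≡ 195 (mod 445)

195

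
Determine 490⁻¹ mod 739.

739 = 1×490 + 249
490 = 1×249 + 241
249 = 1×241 + 8
241 = 30×8 + 1
8 = 8×1 + 0
gcd(490, 739) = 1, so the inverse exists.
Bézout: 1 = −61×739 + 92×490.
So 490⁻¹ ≡ 92 (mod 739).

92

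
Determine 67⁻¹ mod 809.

483

By the extended Euclidean algorithm:
809 = 12*67 + 5
67 = 13*5 + 2
5 = 2*2 + 1
2 = 2*1 + 0
gcd(67, 809) = 1, so the inverse exists.
Bézout: 1 = 27*809 − 326*67.
So 67⁻¹ ≡ −326 ≡ 483 (mod 809).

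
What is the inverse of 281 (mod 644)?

589

644 = 2·281 + 82
281 = 3·82 + 35
82 = 2·35 + 12
35 = 2·12 + 11
12 = 1·11 + 1
11 = 11·1 + 0
gcd(281, 644) = 1, so the inverse exists.
Bézout: 1 = 24·644 − 55·281.
So 281⁻¹ ≡ −55 ≡ 589 (mod 644).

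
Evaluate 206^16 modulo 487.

251

Using repeated squaring:
206^1 ≡ 206 (mod 487)
206^2 ≡ 206^2 = 42436 ≡ 67 (mod 487)
206^4 ≡ 67^2 = 4489 ≡ 106 (mod 487)
206^8 ≡ 106^2 = 11236 ≡ 35 (mod 487)
206^16 ≡ 35^2 = 1225 ≡ 251 (mod 487)
So 206^16 ≡ 251 (mod 487).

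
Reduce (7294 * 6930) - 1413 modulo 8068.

7294 * 6930 = 50547420 ≡ 1400 (mod 8068)
1400 - 1413 = -13 ≡ 8055 (mod 8068)

8055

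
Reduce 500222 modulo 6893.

500222 = 72·6893 + 3926, so 500222 ≡ 3926 (mod 6893).

3926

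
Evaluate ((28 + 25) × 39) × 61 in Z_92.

28 + 25 = 53
53 × 39 = 2067 ≡ 43 (mod 92)
43 × 61 = 2623 ≡ 47 (mod 92)

47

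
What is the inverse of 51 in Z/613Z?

601

Apply the Euclidean algorithm and back-substitute:
613 = 12*51 + 1
51 = 51*1 + 0
gcd(51, 613) = 1, so the inverse exists.
Back-substitute for 1:
1 = 1*613 − 12*51
So 51⁻¹ ≡ −12 ≡ 601 (mod 613).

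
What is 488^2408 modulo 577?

4

2408 in binary is 100101101000, i.e. 2408 = 2048 + 256 + 64 + 32 + 8.
488^1 ≡ 488 (mod 577)
488^2 ≡ 488^2 = 238144 ≡ 420 (mod 577)
488^4 ≡ 420^2 = 176400 ≡ 415 (mod 577)
488^8 ≡ 415^2 = 172225 ≡ 279 (mod 577)
488^16 ≡ 279^2 = 77841 ≡ 523 (mod 577)
488^32 ≡ 523^2 = 273529 ≡ 31 (mod 577)
488^64 ≡ 31^2 = 961 ≡ 384 (mod 577)
488^128 ≡ 384^2 = 147456 ≡ 321 (mod 577)
488^256 ≡ 321^2 = 103041 ≡ 335 (mod 577)
488^512 ≡ 335^2 = 112225 ≡ 287 (mod 577)
488^1024 ≡ 287^2 = 82369 ≡ 435 (mod 577)
488^2048 ≡ 435^2 = 189225 ≡ 546 (mod 577)
488^2408 = 488^2048 * 488^256 * 488^64 * 488^32 * 488^8 ≡ 546 * 335 * 384 * 31 * 279 (mod 577).
Accumulate the product:
546 * 335 = 182910 ≡ 1
1 * 384 = 384
384 * 31 = 11904 ≡ 364
364 * 279 = 101556 ≡ 4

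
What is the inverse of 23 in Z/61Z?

By the extended Euclidean algorithm:
61 = 2×23 + 15
23 = 1×15 + 8
15 = 1×8 + 7
8 = 1×7 + 1
7 = 7×1 + 0
gcd(23, 61) = 1, so the inverse exists.
Back-substitute for 1:
1 = 1×8 − 1×7
  = −1×15 + 2×8
  = 2×23 − 3×15
  = −3×61 + 8×23
So 23⁻¹ ≡ 8 (mod 61).

8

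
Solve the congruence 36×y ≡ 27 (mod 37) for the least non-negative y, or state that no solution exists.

10

gcd(36, 37) = 1, so a unique solution mod 37 exists.
36⁻¹ ≡ 36 (mod 37).
y ≡ 36×27 ≡ 10 (mod 37).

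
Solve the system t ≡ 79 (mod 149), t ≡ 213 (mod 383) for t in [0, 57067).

149⁻¹ mod 383: 149×18 ≡ 1 (mod 383), so 149⁻¹ ≡ 18.
t = 79 + 149×((213 − 79)×18 mod 383) = 79 + 149×114 = 17065.

17065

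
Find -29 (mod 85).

56

-29 = -1×85 + 56, so -29 ≡ 56 (mod 85).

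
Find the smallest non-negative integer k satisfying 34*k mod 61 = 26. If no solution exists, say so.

gcd(34, 61) = 1, so a unique solution mod 61 exists.
34⁻¹ ≡ 9 (mod 61).
k ≡ 9*26 ≡ 51 (mod 61).

51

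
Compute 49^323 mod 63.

7

By square-and-multiply:
49^1 ≡ 49 (mod 63)
49^2 ≡ 49^2 = 2401 ≡ 7 (mod 63)
49^4 ≡ 7^2 = 49 (mod 63)
49^8 ≡ 49^2 = 2401 ≡ 7 (mod 63)
49^16 ≡ 7^2 = 49 (mod 63)
49^32 ≡ 49^2 = 2401 ≡ 7 (mod 63)
49^64 ≡ 7^2 = 49 (mod 63)
49^128 ≡ 49^2 = 2401 ≡ 7 (mod 63)
49^256 ≡ 7^2 = 49 (mod 63)
49^323 = 49^256 × 49^64 × 49^2 × 49^1 ≡ 49 × 49 × 7 × 49 (mod 63).
Accumulate the product:
49 × 49 = 2401 ≡ 7
7 × 7 = 49
49 × 49 = 2401 ≡ 7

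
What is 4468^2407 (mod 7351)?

5074

Using repeated squaring:
2407 in binary is 100101100111, i.e. 2407 = 2048 + 256 + 64 + 32 + 4 + 2 + 1.
4468^1 ≡ 4468 (mod 7351)
4468^2 ≡ 4468^2 = 19963024 ≡ 5059 (mod 7351)
4468^4 ≡ 5059^2 = 25593481 ≡ 4650 (mod 7351)
4468^8 ≡ 4650^2 = 21622500 ≡ 3209 (mod 7351)
4468^16 ≡ 3209^2 = 10297681 ≡ 6281 (mod 7351)
4468^32 ≡ 6281^2 = 39450961 ≡ 5495 (mod 7351)
4468^64 ≡ 5495^2 = 30195025 ≡ 4468 (mod 7351)
4468^128 ≡ 4468^2 = 19963024 ≡ 5059 (mod 7351)
4468^256 ≡ 5059^2 = 25593481 ≡ 4650 (mod 7351)
4468^512 ≡ 4650^2 = 21622500 ≡ 3209 (mod 7351)
4468^1024 ≡ 3209^2 = 10297681 ≡ 6281 (mod 7351)
4468^2048 ≡ 6281^2 = 39450961 ≡ 5495 (mod 7351)
4468^2407 = 4468^2048 · 4468^256 · 4468^64 · 4468^32 · 4468^4 · 4468^2 · 4468^1 ≡ 5495 · 4650 · 4468 · 5495 · 4650 · 5059 · 4468 (mod 7351).
Accumulate the product:
5495 · 4650 = 25551750 ≡ 7025
7025 · 4468 = 31387700 ≡ 6281
6281 · 5495 = 34514095 ≡ 1150
1150 · 4650 = 5347500 ≡ 3323
3323 · 5059 = 16811057 ≡ 6671
6671 · 4468 = 29806028 ≡ 5074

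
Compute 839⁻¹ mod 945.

By the extended Euclidean algorithm:
945 = 1*839 + 106
839 = 7*106 + 97
106 = 1*97 + 9
97 = 10*9 + 7
9 = 1*7 + 2
7 = 3*2 + 1
2 = 2*1 + 0
gcd(839, 945) = 1, so the inverse exists.
Back-substitute for 1:
1 = 1*7 − 3*2
  = −3*9 + 4*7
  = 4*97 − 43*9
  = −43*106 + 47*97
  = 47*839 − 372*106
  = −372*945 + 419*839
So 839⁻¹ ≡ 419 (mod 945).

419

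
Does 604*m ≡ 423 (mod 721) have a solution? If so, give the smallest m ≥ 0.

551

gcd(604, 721) = 1, so a unique solution mod 721 exists.
604⁻¹ ≡ 228 (mod 721).
m ≡ 228*423 ≡ 551 (mod 721).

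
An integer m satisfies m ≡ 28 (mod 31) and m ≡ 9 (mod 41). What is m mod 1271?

31⁻¹ mod 41: 31*4 ≡ 1 (mod 41), so 31⁻¹ ≡ 4.
m = 28 + 31*((9 − 28)*4 mod 41) = 28 + 31*6 = 214.

214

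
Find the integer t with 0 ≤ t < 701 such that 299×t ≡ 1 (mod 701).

490

Apply the Euclidean algorithm and back-substitute:
701 = 2×299 + 103
299 = 2×103 + 93
103 = 1×93 + 10
93 = 9×10 + 3
10 = 3×3 + 1
3 = 3×1 + 0
gcd(299, 701) = 1, so the inverse exists.
Bézout: 1 = 90×701 − 211×299.
So 299⁻¹ ≡ −211 ≡ 490 (mod 701).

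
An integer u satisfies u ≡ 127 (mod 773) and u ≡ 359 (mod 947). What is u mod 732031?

773⁻¹ mod 947: 773·615 ≡ 1 (mod 947), so 773⁻¹ ≡ 615.
u = 127 + 773·((359 − 127)·615 mod 947) = 127 + 773·630 = 487117.
Check: 487117 mod 773 = 127, 487117 mod 947 = 359. ✓

487117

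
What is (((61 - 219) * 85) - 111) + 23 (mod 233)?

229

61 - 219 = -158 ≡ 75 (mod 233)
75 * 85 = 6375 ≡ 84 (mod 233)
84 - 111 = -27 ≡ 206 (mod 233)
206 + 23 = 229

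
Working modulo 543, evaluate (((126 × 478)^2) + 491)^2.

126 × 478 = 60228 ≡ 498 (mod 543)
(498)^2 ≡ 396 (mod 543)
396 + 491 = 887 ≡ 344 (mod 543)
(344)^2 ≡ 505 (mod 543)

505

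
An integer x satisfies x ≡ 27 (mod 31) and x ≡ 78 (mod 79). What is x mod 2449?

2290

31⁻¹ mod 79: 31·51 ≡ 1 (mod 79), so 31⁻¹ ≡ 51.
x = 27 + 31·((78 − 27)·51 mod 79) = 27 + 31·73 = 2290.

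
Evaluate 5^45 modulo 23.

5

5^1 ≡ 5 (mod 23)
5^2 ≡ 5^2 = 25 ≡ 2 (mod 23)
5^4 ≡ 2^2 = 4 (mod 23)
5^8 ≡ 4^2 = 16 (mod 23)
5^16 ≡ 16^2 = 256 ≡ 3 (mod 23)
5^32 ≡ 3^2 = 9 (mod 23)
5^45 = 5^32 * 5^8 * 5^4 * 5^1 ≡ 9 * 16 * 4 * 5 (mod 23).
Accumulate the product:
9 * 16 = 144 ≡ 6
6 * 4 = 24 ≡ 1
1 * 5 = 5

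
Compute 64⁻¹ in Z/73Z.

8

Run the extended Euclidean algorithm:
73 = 1·64 + 9
64 = 7·9 + 1
9 = 9·1 + 0
gcd(64, 73) = 1, so the inverse exists.
Bézout: 1 = −7·73 + 8·64.
So 64⁻¹ ≡ 8 (mod 73).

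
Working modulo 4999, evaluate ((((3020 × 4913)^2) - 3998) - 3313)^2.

3020 × 4913 = 14837260 ≡ 228 (mod 4999)
(228)^2 ≡ 1994 (mod 4999)
1994 - 3998 = -2004 ≡ 2995 (mod 4999)
2995 - 3313 = -318 ≡ 4681 (mod 4999)
(4681)^2 ≡ 1144 (mod 4999)

1144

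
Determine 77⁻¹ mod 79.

39

Apply the Euclidean algorithm and back-substitute:
79 = 1·77 + 2
77 = 38·2 + 1
2 = 2·1 + 0
gcd(77, 79) = 1, so the inverse exists.
Bézout: 1 = −38·79 + 39·77.
So 77⁻¹ ≡ 39 (mod 79).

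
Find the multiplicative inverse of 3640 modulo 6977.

5227

Run the extended Euclidean algorithm:
6977 = 1*3640 + 3337
3640 = 1*3337 + 303
3337 = 11*303 + 4
303 = 75*4 + 3
4 = 1*3 + 1
3 = 3*1 + 0
gcd(3640, 6977) = 1, so the inverse exists.
Bézout: 1 = 913*6977 − 1750*3640.
So 3640⁻¹ ≡ −1750 ≡ 5227 (mod 6977).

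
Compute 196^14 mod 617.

Compute successive squares:
196^1 ≡ 196 (mod 617)
196^2 ≡ 196^2 = 38416 ≡ 162 (mod 617)
196^4 ≡ 162^2 = 26244 ≡ 330 (mod 617)
196^8 ≡ 330^2 = 108900 ≡ 308 (mod 617)
196^14 = 196^8 · 196^4 · 196^2 ≡ 308 · 330 · 162 (mod 617).
Accumulate the product:
308 · 330 = 101640 ≡ 452
452 · 162 = 73224 ≡ 418

418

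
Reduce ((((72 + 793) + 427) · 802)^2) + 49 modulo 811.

72 + 793 = 865 ≡ 54 (mod 811)
54 + 427 = 481
481 · 802 = 385762 ≡ 537 (mod 811)
(537)^2 ≡ 464 (mod 811)
464 + 49 = 513

513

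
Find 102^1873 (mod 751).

Using repeated squaring:
1873 in binary is 11101010001, i.e. 1873 = 1024 + 512 + 256 + 64 + 16 + 1.
102^1 ≡ 102 (mod 751)
102^2 ≡ 102^2 = 10404 ≡ 641 (mod 751)
102^4 ≡ 641^2 = 410881 ≡ 84 (mod 751)
102^8 ≡ 84^2 = 7056 ≡ 297 (mod 751)
102^16 ≡ 297^2 = 88209 ≡ 342 (mod 751)
102^32 ≡ 342^2 = 116964 ≡ 559 (mod 751)
102^64 ≡ 559^2 = 312481 ≡ 65 (mod 751)
102^128 ≡ 65^2 = 4225 ≡ 470 (mod 751)
102^256 ≡ 470^2 = 220900 ≡ 106 (mod 751)
102^512 ≡ 106^2 = 11236 ≡ 722 (mod 751)
102^1024 ≡ 722^2 = 521284 ≡ 90 (mod 751)
102^1873 = 102^1024 * 102^512 * 102^256 * 102^64 * 102^16 * 102^1 ≡ 90 * 722 * 106 * 65 * 342 * 102 (mod 751).
Accumulate the product:
90 * 722 = 64980 ≡ 394
394 * 106 = 41764 ≡ 459
459 * 65 = 29835 ≡ 546
546 * 342 = 186732 ≡ 484
484 * 102 = 49368 ≡ 553

553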